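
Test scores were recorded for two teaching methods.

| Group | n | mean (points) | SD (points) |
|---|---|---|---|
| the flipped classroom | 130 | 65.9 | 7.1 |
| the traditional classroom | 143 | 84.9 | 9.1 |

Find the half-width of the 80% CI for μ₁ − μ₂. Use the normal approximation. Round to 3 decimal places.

SE₁ = s₁/√n₁ = 7.1/√130 = 0.6227; SE₂ = 9.1/√143 = 0.7610.
Independent samples, unequal variances: SE_diff = √(SE₁² + SE₂²) = √(0.38775529 + 0.579121) = 0.9833.
z* = 1.282, so margin of error = 1.282 × 0.9833 = 1.2606.

1.261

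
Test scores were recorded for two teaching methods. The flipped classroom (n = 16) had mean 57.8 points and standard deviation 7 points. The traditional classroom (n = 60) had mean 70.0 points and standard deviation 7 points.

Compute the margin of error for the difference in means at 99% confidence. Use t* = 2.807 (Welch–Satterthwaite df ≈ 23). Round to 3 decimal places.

5.529

Standard errors of each mean: 7/√16 = 1.7500 and 7/√60 = 0.9037.
SE(x̄₁ − x̄₂) = √(1.7500² + 0.9037²) = 1.9696 for independent samples with unequal variances.
With t* = 2.807, the margin is 2.807 × 1.9696 = 5.5287.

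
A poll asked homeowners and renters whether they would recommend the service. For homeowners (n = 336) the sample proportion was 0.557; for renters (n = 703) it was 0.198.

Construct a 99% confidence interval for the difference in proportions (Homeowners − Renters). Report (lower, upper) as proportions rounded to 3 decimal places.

Each SE is √(p̂(1−p̂)/n): √(0.5570·0.4430/336) = 0.02710 and √(0.1980·0.8020/703) = 0.01503.
SE(p̂₁ − p̂₂) = √(SE₁² + SE₂²) = √(0.00073441 + 0.0002259009) = 0.03099, since the two samples are independent.
At 99% confidence z* = 2.576; margin = 2.576 × 0.03099 = 0.07983.
The difference is 0.5570 − 0.1980 = 0.3590, so the interval is 0.3590 ± 0.07983 = (0.279, 0.439).

(0.279, 0.439)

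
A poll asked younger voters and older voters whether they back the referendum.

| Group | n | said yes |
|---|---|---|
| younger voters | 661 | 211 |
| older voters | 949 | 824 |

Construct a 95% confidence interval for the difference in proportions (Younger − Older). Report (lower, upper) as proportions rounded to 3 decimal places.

Sample proportions: 211/661 = 0.3192, 824/949 = 0.8683.
Each SE is √(p̂(1−p̂)/n): √(0.3192·0.6808/661) = 0.01813 and √(0.8683·0.1317/949) = 0.01098.
SE(p̂₁ − p̂₂) = √(SE₁² + SE₂²) = √(0.0003286969 + 0.0001205604) = 0.02120, since the two samples are independent.
At 95% confidence z* = 1.960; margin = 1.960 × 0.02120 = 0.04155.
The difference is 0.3192 − 0.8683 = -0.5491, so the interval is -0.5491 ± 0.04155 = (-0.591, -0.508).

(-0.591, -0.508)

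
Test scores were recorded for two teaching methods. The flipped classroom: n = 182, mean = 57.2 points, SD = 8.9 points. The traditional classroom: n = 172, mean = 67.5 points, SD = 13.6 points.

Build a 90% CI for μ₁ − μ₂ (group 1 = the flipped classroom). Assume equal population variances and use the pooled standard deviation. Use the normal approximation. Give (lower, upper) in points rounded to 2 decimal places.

s_p = √[((n₁−1)s₁² + (n₂−1)s₂²)/(n₁+n₂−2)] = √[(181·8.9² + 171·13.6²)/352] = 11.4273.
SE = 11.4273·√(1/182 + 1/172) = 1.2152.
With z* = 1.645, margin = 1.645 × 1.2152 = 1.9990.
x̄₁ − x̄₂ = 57.2 − 67.5 = -10.3000; interval -10.3000 ± 1.9990 = (-12.30, -8.30).

(-12.30, -8.30)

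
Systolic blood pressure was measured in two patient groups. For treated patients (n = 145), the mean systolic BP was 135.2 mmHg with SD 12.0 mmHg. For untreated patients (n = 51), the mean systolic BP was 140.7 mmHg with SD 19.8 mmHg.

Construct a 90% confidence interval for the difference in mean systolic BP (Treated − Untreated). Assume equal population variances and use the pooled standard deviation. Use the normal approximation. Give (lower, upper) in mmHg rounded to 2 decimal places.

Pooled variance s_p² = [144·12.0² + 50·19.8²] / (145+51−2) = 207.9278, so s_p = 14.4197.
SE_diff = s_p·√(1/n₁ + 1/n₂) = 14.4197·√(1/145 + 1/51) = 2.3476.
z* = 1.645; margin = 1.645 × 2.3476 = 3.8618.
Difference = 135.2 − 140.7 = -5.5000.
-5.5000 ± 3.8618 → (-9.36, -1.64).

(-9.36, -1.64)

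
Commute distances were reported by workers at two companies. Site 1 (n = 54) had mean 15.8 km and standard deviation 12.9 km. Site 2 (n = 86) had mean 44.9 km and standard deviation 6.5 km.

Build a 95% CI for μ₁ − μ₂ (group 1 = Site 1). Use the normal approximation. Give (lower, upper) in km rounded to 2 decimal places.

(-32.80, -25.40)

SE₁ = s₁/√n₁ = 12.9/√54 = 1.7555; SE₂ = 6.5/√86 = 0.7009.
Independent samples, unequal variances: SE_diff = √(SE₁² + SE₂²) = √(3.08178025 + 0.49126081) = 1.8902.
z* = 1.960, so margin of error = 1.960 × 1.8902 = 3.7048.
Difference in means = 15.8 − 44.9 = -29.1000.
-29.1000 ± 3.7048 → (-32.80, -25.40).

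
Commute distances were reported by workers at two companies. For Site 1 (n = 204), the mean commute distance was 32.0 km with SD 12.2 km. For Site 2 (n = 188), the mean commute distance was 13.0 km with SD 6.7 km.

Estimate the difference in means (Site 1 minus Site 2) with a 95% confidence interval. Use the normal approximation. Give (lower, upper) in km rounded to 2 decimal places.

(17.07, 20.93)

Per-group SEs: s₁/√n₁ = 12.2/√204 = 0.8542, s₂/√n₂ = 6.7/√188 = 0.4886.
Unpooled SE of the difference: √(0.72965764 + 0.23872996) = 0.9841.
Margin of error = z* · SE = 1.960 × 0.9841 = 1.9288.
x̄₁ − x̄₂ = 32.0 − 13.0 = 19.0000.
CI: 19.0000 ± 1.9288 = (17.07, 20.93).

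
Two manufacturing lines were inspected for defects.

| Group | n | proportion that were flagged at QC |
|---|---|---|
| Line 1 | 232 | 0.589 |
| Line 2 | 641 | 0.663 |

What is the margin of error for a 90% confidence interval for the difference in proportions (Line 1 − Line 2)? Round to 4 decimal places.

The two standard errors are √(0.5890×0.4110/232) = 0.03230 and √(0.6630×0.3370/641) = 0.01867.
Because the samples are independent, SE_diff = √(0.03230² + 0.01867²) = 0.03731.
Using z* = 1.645 for 90%, ME = 1.645 × 0.03731 = 0.06137.

0.0614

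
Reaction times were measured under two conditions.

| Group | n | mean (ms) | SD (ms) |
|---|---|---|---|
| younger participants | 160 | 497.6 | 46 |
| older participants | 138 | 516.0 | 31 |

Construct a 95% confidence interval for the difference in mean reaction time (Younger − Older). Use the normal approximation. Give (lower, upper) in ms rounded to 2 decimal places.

SE₁ = s₁/√n₁ = 46/√160 = 3.6366; SE₂ = 31/√138 = 2.6389.
Independent samples, unequal variances: SE_diff = √(SE₁² + SE₂²) = √(13.22485956 + 6.96379321) = 4.4932.
z* = 1.960, so margin of error = 1.960 × 4.4932 = 8.8067.
Difference in means = 497.6 − 516.0 = -18.4000.
-18.4000 ± 8.8067 → (-27.21, -9.59).

(-27.21, -9.59)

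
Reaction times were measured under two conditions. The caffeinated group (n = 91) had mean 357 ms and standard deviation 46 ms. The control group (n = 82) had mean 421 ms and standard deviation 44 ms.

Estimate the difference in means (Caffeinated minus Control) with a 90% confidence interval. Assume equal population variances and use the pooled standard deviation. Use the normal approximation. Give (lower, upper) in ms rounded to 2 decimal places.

(-75.29, -52.71)

Pooled variance s_p² = [90·46² + 81·44²] / (91+82−2) = 2030.7368, so s_p = 45.0637.
SE_diff = s_p·√(1/n₁ + 1/n₂) = 45.0637·√(1/91 + 1/82) = 6.8616.
z* = 1.645; margin = 1.645 × 6.8616 = 11.2873.
Difference = 357 − 421 = -64.0000.
-64.0000 ± 11.2873 → (-75.29, -52.71).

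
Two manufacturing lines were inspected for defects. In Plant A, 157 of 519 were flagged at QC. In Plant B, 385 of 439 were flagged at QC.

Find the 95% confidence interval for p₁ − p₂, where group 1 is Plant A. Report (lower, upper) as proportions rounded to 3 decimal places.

(-0.625, -0.524)

First, p̂₁ = 157/519 = 0.3025; p̂₂ = 385/439 = 0.8770.
The two standard errors are √(0.3025×0.6975/519) = 0.02016 and √(0.8770×0.1230/439) = 0.01568.
Because the samples are independent, SE_diff = √(0.02016² + 0.01568²) = 0.02554.
Using z* = 1.960 for 95%, ME = 1.960 × 0.02554 = 0.05006.
p̂₁ − p̂₂ = -0.5745; interval -0.5745 ± 0.05006 gives (-0.625, -0.524).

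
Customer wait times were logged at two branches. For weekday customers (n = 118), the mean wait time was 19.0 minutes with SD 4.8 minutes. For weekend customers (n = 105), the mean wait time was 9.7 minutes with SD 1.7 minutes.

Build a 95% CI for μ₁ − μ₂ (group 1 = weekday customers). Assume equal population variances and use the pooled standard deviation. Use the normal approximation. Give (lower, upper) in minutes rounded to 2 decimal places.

(8.33, 10.27)

s_p = √[((n₁−1)s₁² + (n₂−1)s₂²)/(n₁+n₂−2)] = √[(117·4.8² + 104·1.7²)/221] = 3.6821.
SE = 3.6821·√(1/118 + 1/105) = 0.4940.
With z* = 1.960, margin = 1.960 × 0.4940 = 0.9682.
x̄₁ − x̄₂ = 19.0 − 9.7 = 9.3000; interval 9.3000 ± 0.9682 = (8.33, 10.27).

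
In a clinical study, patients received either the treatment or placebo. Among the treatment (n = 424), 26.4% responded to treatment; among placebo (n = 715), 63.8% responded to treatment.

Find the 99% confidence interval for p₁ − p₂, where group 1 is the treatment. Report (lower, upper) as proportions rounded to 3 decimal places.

Each SE is √(p̂(1−p̂)/n): √(0.2640·0.7360/424) = 0.02141 and √(0.6380·0.3620/715) = 0.01797.
SE(p̂₁ − p̂₂) = √(SE₁² + SE₂²) = √(0.0004583881 + 0.0003229209) = 0.02795, since the two samples are independent.
At 99% confidence z* = 2.576; margin = 2.576 × 0.02795 = 0.07200.
The difference is 0.2640 − 0.6380 = -0.3740, so the interval is -0.3740 ± 0.07200 = (-0.446, -0.302).

(-0.446, -0.302)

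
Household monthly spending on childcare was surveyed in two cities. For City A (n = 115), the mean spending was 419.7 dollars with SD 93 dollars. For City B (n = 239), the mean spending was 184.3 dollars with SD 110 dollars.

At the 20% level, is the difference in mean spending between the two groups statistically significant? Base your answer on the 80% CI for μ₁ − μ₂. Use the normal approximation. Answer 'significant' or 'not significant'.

significant

SE₁ = s₁/√n₁ = 93/√115 = 8.6723; SE₂ = 110/√239 = 7.1153.
Independent samples, unequal variances: SE_diff = √(SE₁² + SE₂²) = √(75.20878729 + 50.62749409) = 11.2177.
z* = 1.282, so margin of error = 1.282 × 11.2177 = 14.3811.
Difference in means = 419.7 − 184.3 = 235.4000.
235.4000 ± 14.3811 → (221.0189, 249.7811).
The interval (221.0189, 249.7811) does not contain 0, so the difference is significant.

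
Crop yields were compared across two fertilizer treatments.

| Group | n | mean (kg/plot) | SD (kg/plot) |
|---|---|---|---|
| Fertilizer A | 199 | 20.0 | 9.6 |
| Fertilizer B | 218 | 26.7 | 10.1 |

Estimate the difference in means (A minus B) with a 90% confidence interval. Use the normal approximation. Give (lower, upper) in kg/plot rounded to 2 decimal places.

Per-group SEs: s₁/√n₁ = 9.6/√199 = 0.6805, s₂/√n₂ = 10.1/√218 = 0.6841.
Unpooled SE of the difference: √(0.46308025 + 0.46799281) = 0.9649.
Margin of error = z* · SE = 1.645 × 0.9649 = 1.5873.
x̄₁ − x̄₂ = 20.0 − 26.7 = -6.7000.
CI: -6.7000 ± 1.5873 = (-8.29, -5.11).

(-8.29, -5.11)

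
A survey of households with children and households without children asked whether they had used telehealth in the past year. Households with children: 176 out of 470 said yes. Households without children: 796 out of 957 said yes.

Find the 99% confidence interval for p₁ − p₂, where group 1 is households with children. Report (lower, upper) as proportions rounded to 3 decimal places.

First, p̂₁ = 176/470 = 0.3745; p̂₂ = 796/957 = 0.8318.
The two standard errors are √(0.3745×0.6255/470) = 0.02232 and √(0.8318×0.1682/957) = 0.01209.
Because the samples are independent, SE_diff = √(0.02232² + 0.01209²) = 0.02538.
Using z* = 2.576 for 99%, ME = 2.576 × 0.02538 = 0.06538.
p̂₁ − p̂₂ = -0.4573; interval -0.4573 ± 0.06538 gives (-0.523, -0.392).

(-0.523, -0.392)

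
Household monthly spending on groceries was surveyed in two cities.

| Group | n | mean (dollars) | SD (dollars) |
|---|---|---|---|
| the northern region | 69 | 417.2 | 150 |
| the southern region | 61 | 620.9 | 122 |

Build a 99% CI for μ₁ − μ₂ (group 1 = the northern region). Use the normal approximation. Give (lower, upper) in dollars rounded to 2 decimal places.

(-265.21, -142.19)

Per-group SEs: s₁/√n₁ = 150/√69 = 18.0579, s₂/√n₂ = 122/√61 = 15.6205.
Unpooled SE of the difference: √(326.08775241 + 244.00002025) = 23.8765.
Margin of error = z* · SE = 2.576 × 23.8765 = 61.5059.
x̄₁ − x̄₂ = 417.2 − 620.9 = -203.7000.
CI: -203.7000 ± 61.5059 = (-265.21, -142.19).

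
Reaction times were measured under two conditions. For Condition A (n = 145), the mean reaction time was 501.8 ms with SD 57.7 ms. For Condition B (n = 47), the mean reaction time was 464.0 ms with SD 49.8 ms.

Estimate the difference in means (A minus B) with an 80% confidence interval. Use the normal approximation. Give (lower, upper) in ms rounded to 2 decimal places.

(26.64, 48.96)

Standard errors of each mean: 57.7/√145 = 4.7917 and 49.8/√47 = 7.2641.
SE(x̄₁ − x̄₂) = √(4.7917² + 7.2641²) = 8.7022 for independent samples with unequal variances.
With z* = 1.282, the margin is 1.282 × 8.7022 = 11.1562.
x̄₁ − x̄₂ = 501.8 − 464.0 = 37.8000; the interval is 37.8000 ± 11.1562 = (26.64, 48.96).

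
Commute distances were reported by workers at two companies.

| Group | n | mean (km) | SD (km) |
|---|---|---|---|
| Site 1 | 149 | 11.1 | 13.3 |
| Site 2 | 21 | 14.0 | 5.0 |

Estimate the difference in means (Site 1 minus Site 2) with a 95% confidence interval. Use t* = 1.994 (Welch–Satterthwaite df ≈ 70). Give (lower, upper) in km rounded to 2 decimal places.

(-5.97, 0.17)

Standard errors of each mean: 13.3/√149 = 1.0896 and 5.0/√21 = 1.0911.
SE(x̄₁ − x̄₂) = √(1.0896² + 1.0911²) = 1.5420 for independent samples with unequal variances.
With t* = 1.994, the margin is 1.994 × 1.5420 = 3.0747.
x̄₁ − x̄₂ = 11.1 − 14.0 = -2.9000; the interval is -2.9000 ± 3.0747 = (-5.97, 0.17).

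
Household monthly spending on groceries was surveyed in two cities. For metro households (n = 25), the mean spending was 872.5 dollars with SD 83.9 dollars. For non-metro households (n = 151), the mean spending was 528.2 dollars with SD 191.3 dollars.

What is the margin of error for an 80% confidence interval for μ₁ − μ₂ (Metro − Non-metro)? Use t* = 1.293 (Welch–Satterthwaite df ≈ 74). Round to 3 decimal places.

29.596

SE₁ = s₁/√n₁ = 83.9/√25 = 16.7800; SE₂ = 191.3/√151 = 15.5678.
Independent samples, unequal variances: SE_diff = √(SE₁² + SE₂²) = √(281.5684 + 242.35639684) = 22.8894.
t* = 1.293, so margin of error = 1.293 × 22.8894 = 29.5960.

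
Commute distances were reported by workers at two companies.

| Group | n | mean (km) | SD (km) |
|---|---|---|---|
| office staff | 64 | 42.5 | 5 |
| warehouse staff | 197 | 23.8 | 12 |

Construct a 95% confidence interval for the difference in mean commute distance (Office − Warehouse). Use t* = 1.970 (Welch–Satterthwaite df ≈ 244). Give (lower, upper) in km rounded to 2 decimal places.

(16.61, 20.79)

SE₁ = s₁/√n₁ = 5/√64 = 0.6250; SE₂ = 12/√197 = 0.8550.
Independent samples, unequal variances: SE_diff = √(SE₁² + SE₂²) = √(0.390625 + 0.731025) = 1.0591.
t* = 1.970, so margin of error = 1.970 × 1.0591 = 2.0864.
Difference in means = 42.5 − 23.8 = 18.7000.
18.7000 ± 2.0864 → (16.61, 20.79).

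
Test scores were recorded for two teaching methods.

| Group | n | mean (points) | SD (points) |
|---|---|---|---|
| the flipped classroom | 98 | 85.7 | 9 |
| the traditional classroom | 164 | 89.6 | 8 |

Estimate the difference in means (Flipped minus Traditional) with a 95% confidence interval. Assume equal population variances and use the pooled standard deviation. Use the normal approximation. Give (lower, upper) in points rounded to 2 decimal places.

(-6.00, -1.80)

s_p = √[((n₁−1)s₁² + (n₂−1)s₂²)/(n₁+n₂−2)] = √[(97·9² + 163·8²)/260] = 8.3870.
SE = 8.3870·√(1/98 + 1/164) = 1.0708.
With z* = 1.960, margin = 1.960 × 1.0708 = 2.0988.
x̄₁ − x̄₂ = 85.7 − 89.6 = -3.9000; interval -3.9000 ± 2.0988 = (-6.00, -1.80).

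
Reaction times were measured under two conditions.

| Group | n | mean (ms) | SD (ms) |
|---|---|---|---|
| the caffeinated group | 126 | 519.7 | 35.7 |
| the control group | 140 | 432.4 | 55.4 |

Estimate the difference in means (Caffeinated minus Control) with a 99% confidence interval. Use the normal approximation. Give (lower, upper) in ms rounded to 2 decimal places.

(72.72, 101.88)

SE₁ = s₁/√n₁ = 35.7/√126 = 3.1804; SE₂ = 55.4/√140 = 4.6822.
Independent samples, unequal variances: SE_diff = √(SE₁² + SE₂²) = √(10.11494416 + 21.92299684) = 5.6602.
z* = 2.576, so margin of error = 2.576 × 5.6602 = 14.5807.
Difference in means = 519.7 − 432.4 = 87.3000.
87.3000 ± 14.5807 → (72.72, 101.88).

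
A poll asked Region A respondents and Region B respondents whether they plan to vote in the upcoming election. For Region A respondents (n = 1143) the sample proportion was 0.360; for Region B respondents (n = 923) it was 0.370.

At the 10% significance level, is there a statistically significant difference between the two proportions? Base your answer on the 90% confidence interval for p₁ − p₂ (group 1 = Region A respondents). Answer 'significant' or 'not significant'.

The two standard errors are √(0.3600×0.6400/1143) = 0.01420 and √(0.3700×0.6300/923) = 0.01589.
Because the samples are independent, SE_diff = √(0.01420² + 0.01589²) = 0.02131.
Using z* = 1.645 for 90%, ME = 1.645 × 0.02131 = 0.03505.
p̂₁ − p̂₂ = -0.0100; interval -0.0100 ± 0.03505 gives (-0.04505, 0.02505).
The interval (-0.04505, 0.02505) contains 0, so the difference is not significant.

not significant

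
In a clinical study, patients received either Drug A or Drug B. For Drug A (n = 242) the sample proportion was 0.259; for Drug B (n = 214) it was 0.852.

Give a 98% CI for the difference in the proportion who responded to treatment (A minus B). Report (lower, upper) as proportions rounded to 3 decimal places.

SE₁ = √(p̂₁(1−p̂₁)/n₁) = √(0.2590·0.7410/242) = 0.02816; SE₂ = √(0.8520·0.1480/214) = 0.02427.
Independent samples: SE of the difference = √(SE₁² + SE₂²) = √(0.0007929856 + 0.0005890329) = 0.03718.
z* for 98% confidence is 2.326, so the margin of error is 2.326 × 0.03718 = 0.08648.
Point estimate p̂₁ − p̂₂ = 0.2590 − 0.8520 = -0.5930.
-0.5930 ± 0.08648 → (-0.679, -0.507).

(-0.679, -0.507)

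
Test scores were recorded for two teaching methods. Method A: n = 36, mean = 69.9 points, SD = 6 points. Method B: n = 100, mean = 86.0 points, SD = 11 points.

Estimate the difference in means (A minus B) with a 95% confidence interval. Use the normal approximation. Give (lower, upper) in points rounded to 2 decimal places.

(-19.01, -13.19)

SE₁ = s₁/√n₁ = 6/√36 = 1.0000; SE₂ = 11/√100 = 1.1000.
Independent samples, unequal variances: SE_diff = √(SE₁² + SE₂²) = √(1.0 + 1.21) = 1.4866.
z* = 1.960, so margin of error = 1.960 × 1.4866 = 2.9137.
Difference in means = 69.9 − 86.0 = -16.1000.
-16.1000 ± 2.9137 → (-19.01, -13.19).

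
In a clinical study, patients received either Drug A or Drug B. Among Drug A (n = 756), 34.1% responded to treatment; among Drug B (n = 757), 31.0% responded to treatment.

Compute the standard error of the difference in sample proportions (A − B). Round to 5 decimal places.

0.02408

SE₁ = √(p̂₁(1−p̂₁)/n₁) = √(0.3410·0.6590/756) = 0.01724; SE₂ = √(0.3100·0.6900/757) = 0.01681.
Independent samples: SE of the difference = √(SE₁² + SE₂²) = √(0.0002972176 + 0.0002825761) = 0.02408.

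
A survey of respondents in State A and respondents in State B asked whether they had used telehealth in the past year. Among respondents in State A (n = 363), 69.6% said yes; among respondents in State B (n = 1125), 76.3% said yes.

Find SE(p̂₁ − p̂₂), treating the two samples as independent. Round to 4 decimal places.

0.0273

Each SE is √(p̂(1−p̂)/n): √(0.6960·0.3040/363) = 0.02414 and √(0.7630·0.2370/1125) = 0.01268.
SE(p̂₁ − p̂₂) = √(SE₁² + SE₂²) = √(0.0005827396 + 0.0001607824) = 0.02727, since the two samples are independent.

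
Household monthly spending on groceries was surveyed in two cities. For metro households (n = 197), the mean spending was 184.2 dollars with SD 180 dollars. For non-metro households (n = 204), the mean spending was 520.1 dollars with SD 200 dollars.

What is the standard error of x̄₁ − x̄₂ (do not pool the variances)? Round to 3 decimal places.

18.988

SE₁ = s₁/√n₁ = 180/√197 = 12.8245; SE₂ = 200/√204 = 14.0028.
Independent samples, unequal variances: SE_diff = √(SE₁² + SE₂²) = √(164.46780025 + 196.07840784) = 18.9881.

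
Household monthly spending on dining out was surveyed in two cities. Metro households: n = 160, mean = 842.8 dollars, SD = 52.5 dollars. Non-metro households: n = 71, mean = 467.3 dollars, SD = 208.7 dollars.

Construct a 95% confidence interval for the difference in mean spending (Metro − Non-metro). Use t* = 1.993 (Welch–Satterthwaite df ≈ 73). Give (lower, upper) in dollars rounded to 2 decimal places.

Per-group SEs: s₁/√n₁ = 52.5/√160 = 4.1505, s₂/√n₂ = 208.7/√71 = 24.7681.
Unpooled SE of the difference: √(17.22665025 + 613.45877761) = 25.1135.
Margin of error = t* · SE = 1.993 × 25.1135 = 50.0512.
x̄₁ − x̄₂ = 842.8 − 467.3 = 375.5000.
CI: 375.5000 ± 50.0512 = (325.45, 425.55).

(325.45, 425.55)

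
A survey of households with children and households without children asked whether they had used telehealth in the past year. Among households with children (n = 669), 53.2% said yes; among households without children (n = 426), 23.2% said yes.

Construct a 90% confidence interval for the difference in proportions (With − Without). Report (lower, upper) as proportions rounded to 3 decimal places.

(0.254, 0.346)

SE₁ = √(p̂₁(1−p̂₁)/n₁) = √(0.5320·0.4680/669) = 0.01929; SE₂ = √(0.2320·0.7680/426) = 0.02045.
Independent samples: SE of the difference = √(SE₁² + SE₂²) = √(0.0003721041 + 0.0004182025) = 0.02811.
z* for 90% confidence is 1.645, so the margin of error is 1.645 × 0.02811 = 0.04624.
Point estimate p̂₁ − p̂₂ = 0.5320 − 0.2320 = 0.3000.
0.3000 ± 0.04624 → (0.254, 0.346).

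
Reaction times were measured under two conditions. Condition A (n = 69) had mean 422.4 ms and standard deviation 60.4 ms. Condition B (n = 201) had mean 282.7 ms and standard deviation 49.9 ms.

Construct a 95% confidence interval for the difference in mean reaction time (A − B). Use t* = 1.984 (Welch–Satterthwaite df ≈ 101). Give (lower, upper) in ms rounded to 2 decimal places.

(123.67, 155.73)

SE₁ = s₁/√n₁ = 60.4/√69 = 7.2713; SE₂ = 49.9/√201 = 3.5197.
Independent samples, unequal variances: SE_diff = √(SE₁² + SE₂²) = √(52.87180369 + 12.38828809) = 8.0784.
t* = 1.984, so margin of error = 1.984 × 8.0784 = 16.0275.
Difference in means = 422.4 − 282.7 = 139.7000.
139.7000 ± 16.0275 → (123.67, 155.73).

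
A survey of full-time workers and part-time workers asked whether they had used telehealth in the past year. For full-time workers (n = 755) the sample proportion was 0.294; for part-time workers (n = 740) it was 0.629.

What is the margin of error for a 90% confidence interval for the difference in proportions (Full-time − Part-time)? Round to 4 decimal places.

SE₁ = √(p̂₁(1−p̂₁)/n₁) = √(0.2940·0.7060/755) = 0.01658; SE₂ = √(0.6290·0.3710/740) = 0.01776.
Independent samples: SE of the difference = √(SE₁² + SE₂²) = √(0.0002748964 + 0.0003154176) = 0.02430.
z* for 90% confidence is 1.645, so the margin of error is 1.645 × 0.02430 = 0.03997.

0.0400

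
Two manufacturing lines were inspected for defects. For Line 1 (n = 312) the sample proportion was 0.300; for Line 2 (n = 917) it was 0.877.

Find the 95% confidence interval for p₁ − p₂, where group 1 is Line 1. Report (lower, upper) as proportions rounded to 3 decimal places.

The two standard errors are √(0.3000×0.7000/312) = 0.02594 and √(0.8770×0.1230/917) = 0.01085.
Because the samples are independent, SE_diff = √(0.02594² + 0.01085²) = 0.02812.
Using z* = 1.960 for 95%, ME = 1.960 × 0.02812 = 0.05512.
p̂₁ − p̂₂ = -0.5770; interval -0.5770 ± 0.05512 gives (-0.632, -0.522).

(-0.632, -0.522)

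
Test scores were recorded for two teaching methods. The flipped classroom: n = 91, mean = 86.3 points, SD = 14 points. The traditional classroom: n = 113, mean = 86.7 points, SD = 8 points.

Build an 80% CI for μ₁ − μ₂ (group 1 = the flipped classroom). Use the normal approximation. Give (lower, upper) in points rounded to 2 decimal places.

(-2.51, 1.71)

Per-group SEs: s₁/√n₁ = 14/√91 = 1.4676, s₂/√n₂ = 8/√113 = 0.7526.
Unpooled SE of the difference: √(2.15384976 + 0.56640676) = 1.6493.
Margin of error = z* · SE = 1.282 × 1.6493 = 2.1144.
x̄₁ − x̄₂ = 86.3 − 86.7 = -0.4000.
CI: -0.4000 ± 2.1144 = (-2.51, 1.71).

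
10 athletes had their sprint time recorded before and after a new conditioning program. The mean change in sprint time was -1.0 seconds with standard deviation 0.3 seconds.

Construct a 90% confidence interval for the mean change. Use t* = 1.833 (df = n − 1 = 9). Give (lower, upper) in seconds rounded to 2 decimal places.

(-1.17, -0.83)

This is a matched-pairs design, so SE = s_d/√n = 0.3/√10 = 0.0949.
Margin = 1.833 × 0.0949 = 0.1740; the interval is -1.0 ± 0.1740 = (-1.17, -0.83).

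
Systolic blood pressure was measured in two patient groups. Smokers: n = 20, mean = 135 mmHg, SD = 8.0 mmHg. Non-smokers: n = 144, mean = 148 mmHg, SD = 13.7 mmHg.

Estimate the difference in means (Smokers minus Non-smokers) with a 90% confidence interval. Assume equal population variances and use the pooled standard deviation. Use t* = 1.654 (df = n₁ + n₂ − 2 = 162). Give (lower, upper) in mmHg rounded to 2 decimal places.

s_p = √[((n₁−1)s₁² + (n₂−1)s₂²)/(n₁+n₂−2)] = √[(19·8.0² + 143·13.7²)/162] = 13.1599.
SE = 13.1599·√(1/20 + 1/144) = 3.1404.
With t* = 1.654, margin = 1.654 × 3.1404 = 5.1942.
x̄₁ − x̄₂ = 135 − 148 = -13.0000; interval -13.0000 ± 5.1942 = (-18.19, -7.81).

(-18.19, -7.81)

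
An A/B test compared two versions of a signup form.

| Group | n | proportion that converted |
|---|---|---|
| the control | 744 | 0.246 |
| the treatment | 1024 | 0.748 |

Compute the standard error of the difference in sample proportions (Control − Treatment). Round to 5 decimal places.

The two standard errors are √(0.2460×0.7540/744) = 0.01579 and √(0.7480×0.2520/1024) = 0.01357.
Because the samples are independent, SE_diff = √(0.01579² + 0.01357²) = 0.02082.

0.02082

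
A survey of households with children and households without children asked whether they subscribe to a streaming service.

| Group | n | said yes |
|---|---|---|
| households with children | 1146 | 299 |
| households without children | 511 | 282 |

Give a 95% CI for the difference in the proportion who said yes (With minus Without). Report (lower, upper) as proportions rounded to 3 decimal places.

(-0.341, -0.241)

Sample proportions: 299/1146 = 0.2609, 282/511 = 0.5519.
Each SE is √(p̂(1−p̂)/n): √(0.2609·0.7391/1146) = 0.01297 and √(0.5519·0.4481/511) = 0.02200.
SE(p̂₁ − p̂₂) = √(SE₁² + SE₂²) = √(0.0001682209 + 0.000484) = 0.02554, since the two samples are independent.
At 95% confidence z* = 1.960; margin = 1.960 × 0.02554 = 0.05006.
The difference is 0.2609 − 0.5519 = -0.2910, so the interval is -0.2910 ± 0.05006 = (-0.341, -0.241).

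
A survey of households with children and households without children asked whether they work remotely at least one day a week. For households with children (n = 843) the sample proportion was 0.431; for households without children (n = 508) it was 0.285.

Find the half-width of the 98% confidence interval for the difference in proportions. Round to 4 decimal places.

Each SE is √(p̂(1−p̂)/n): √(0.4310·0.5690/843) = 0.01706 and √(0.2850·0.7150/508) = 0.02003.
SE(p̂₁ − p̂₂) = √(SE₁² + SE₂²) = √(0.0002910436 + 0.0004012009) = 0.02631, since the two samples are independent.
At 98% confidence z* = 2.326; margin = 2.326 × 0.02631 = 0.06120.

0.0612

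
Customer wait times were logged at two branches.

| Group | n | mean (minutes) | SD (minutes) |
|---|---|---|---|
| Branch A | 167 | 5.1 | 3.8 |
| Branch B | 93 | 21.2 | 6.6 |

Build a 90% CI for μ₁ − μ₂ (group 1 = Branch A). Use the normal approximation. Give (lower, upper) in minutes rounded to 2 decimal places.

SE₁ = s₁/√n₁ = 3.8/√167 = 0.2941; SE₂ = 6.6/√93 = 0.6844.
Independent samples, unequal variances: SE_diff = √(SE₁² + SE₂²) = √(0.08649481 + 0.46840336) = 0.7449.
z* = 1.645, so margin of error = 1.645 × 0.7449 = 1.2254.
Difference in means = 5.1 − 21.2 = -16.1000.
-16.1000 ± 1.2254 → (-17.33, -14.87).

(-17.33, -14.87)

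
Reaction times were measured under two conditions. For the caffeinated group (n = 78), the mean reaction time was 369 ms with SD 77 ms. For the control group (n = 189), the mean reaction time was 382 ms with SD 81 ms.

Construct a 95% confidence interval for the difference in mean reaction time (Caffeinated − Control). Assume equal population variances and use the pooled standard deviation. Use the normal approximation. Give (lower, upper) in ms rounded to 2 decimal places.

(-34.06, 8.06)

s_p = √[((n₁−1)s₁² + (n₂−1)s₂²)/(n₁+n₂−2)] = √[(77·77² + 188·81²)/265] = 79.8584.
SE = 79.8584·√(1/78 + 1/189) = 10.7473.
With z* = 1.960, margin = 1.960 × 10.7473 = 21.0647.
x̄₁ − x̄₂ = 369 − 382 = -13.0000; interval -13.0000 ± 21.0647 = (-34.06, 8.06).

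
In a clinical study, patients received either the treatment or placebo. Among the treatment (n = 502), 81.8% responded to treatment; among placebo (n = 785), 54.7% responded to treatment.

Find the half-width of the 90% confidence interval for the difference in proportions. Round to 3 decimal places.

SE₁ = √(p̂₁(1−p̂₁)/n₁) = √(0.8180·0.1820/502) = 0.01722; SE₂ = √(0.5470·0.4530/785) = 0.01777.
Independent samples: SE of the difference = √(SE₁² + SE₂²) = √(0.0002965284 + 0.0003157729) = 0.02474.
z* for 90% confidence is 1.645, so the margin of error is 1.645 × 0.02474 = 0.04070.

0.041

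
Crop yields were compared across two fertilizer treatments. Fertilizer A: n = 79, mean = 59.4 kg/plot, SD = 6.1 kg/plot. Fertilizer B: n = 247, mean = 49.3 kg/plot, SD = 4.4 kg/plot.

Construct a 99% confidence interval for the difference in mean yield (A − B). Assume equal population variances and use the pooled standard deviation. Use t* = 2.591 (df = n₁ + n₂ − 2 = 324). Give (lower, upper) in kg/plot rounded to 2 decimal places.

s_p = √[((n₁−1)s₁² + (n₂−1)s₂²)/(n₁+n₂−2)] = √[(78·6.1² + 246·4.4²)/324] = 4.8639.
SE = 4.8639·√(1/79 + 1/247) = 0.6287.
With t* = 2.591, margin = 2.591 × 0.6287 = 1.6290.
x̄₁ − x̄₂ = 59.4 − 49.3 = 10.1000; interval 10.1000 ± 1.6290 = (8.47, 11.73).

(8.47, 11.73)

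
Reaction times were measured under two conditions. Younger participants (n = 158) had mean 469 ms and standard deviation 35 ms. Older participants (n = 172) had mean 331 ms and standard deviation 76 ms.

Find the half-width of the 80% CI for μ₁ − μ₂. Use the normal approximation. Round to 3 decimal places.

8.242

SE₁ = s₁/√n₁ = 35/√158 = 2.7845; SE₂ = 76/√172 = 5.7949.
Independent samples, unequal variances: SE_diff = √(SE₁² + SE₂²) = √(7.75344025 + 33.58086601) = 6.4292.
z* = 1.282, so margin of error = 1.282 × 6.4292 = 8.2422.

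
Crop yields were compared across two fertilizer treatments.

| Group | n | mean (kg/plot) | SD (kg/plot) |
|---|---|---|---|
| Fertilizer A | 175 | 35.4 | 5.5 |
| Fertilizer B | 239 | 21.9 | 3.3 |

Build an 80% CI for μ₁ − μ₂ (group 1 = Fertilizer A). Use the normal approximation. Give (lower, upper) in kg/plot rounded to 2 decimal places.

Standard errors of each mean: 5.5/√175 = 0.4158 and 3.3/√239 = 0.2135.
SE(x̄₁ − x̄₂) = √(0.4158² + 0.2135²) = 0.4674 for independent samples with unequal variances.
With z* = 1.282, the margin is 1.282 × 0.4674 = 0.5992.
x̄₁ − x̄₂ = 35.4 − 21.9 = 13.5000; the interval is 13.5000 ± 0.5992 = (12.90, 14.10).

(12.90, 14.10)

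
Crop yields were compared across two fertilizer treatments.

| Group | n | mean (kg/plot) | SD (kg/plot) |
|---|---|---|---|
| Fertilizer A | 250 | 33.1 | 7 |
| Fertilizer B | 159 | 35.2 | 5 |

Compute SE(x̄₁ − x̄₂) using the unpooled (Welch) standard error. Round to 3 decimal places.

SE₁ = s₁/√n₁ = 7/√250 = 0.4427; SE₂ = 5/√159 = 0.3965.
Independent samples, unequal variances: SE_diff = √(SE₁² + SE₂²) = √(0.19598329 + 0.15721225) = 0.5943.

0.594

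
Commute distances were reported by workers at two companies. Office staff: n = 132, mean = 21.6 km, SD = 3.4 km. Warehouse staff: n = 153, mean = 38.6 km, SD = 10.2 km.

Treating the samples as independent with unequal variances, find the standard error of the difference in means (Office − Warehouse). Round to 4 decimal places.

0.8761

Per-group SEs: s₁/√n₁ = 3.4/√132 = 0.2959, s₂/√n₂ = 10.2/√153 = 0.8246.
Unpooled SE of the difference: √(0.08755681 + 0.67996516) = 0.8761.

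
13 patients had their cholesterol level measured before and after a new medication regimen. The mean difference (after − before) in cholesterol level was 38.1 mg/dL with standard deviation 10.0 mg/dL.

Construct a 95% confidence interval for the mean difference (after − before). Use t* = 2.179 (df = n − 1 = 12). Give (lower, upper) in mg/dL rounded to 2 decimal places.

This is a matched-pairs design, so SE = s_d/√n = 10.0/√13 = 2.7735.
Margin = 2.179 × 2.7735 = 6.0435; the interval is 38.1 ± 6.0435 = (32.06, 44.14).

(32.06, 44.14)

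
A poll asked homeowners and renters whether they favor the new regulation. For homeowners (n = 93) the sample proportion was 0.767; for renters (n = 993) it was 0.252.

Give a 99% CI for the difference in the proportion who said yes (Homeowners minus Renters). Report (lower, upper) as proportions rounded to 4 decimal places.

The two standard errors are √(0.7670×0.2330/93) = 0.04384 and √(0.2520×0.7480/993) = 0.01378.
Because the samples are independent, SE_diff = √(0.04384² + 0.01378²) = 0.04595.
Using z* = 2.576 for 99%, ME = 2.576 × 0.04595 = 0.11837.
p̂₁ − p̂₂ = 0.5150; interval 0.5150 ± 0.11837 gives (0.3966, 0.6334).

(0.3966, 0.6334)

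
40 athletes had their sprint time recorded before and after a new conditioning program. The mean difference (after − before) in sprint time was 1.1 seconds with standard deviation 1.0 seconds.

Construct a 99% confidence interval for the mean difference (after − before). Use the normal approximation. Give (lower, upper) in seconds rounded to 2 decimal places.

Paired design: SE = s_d/√n = 1.0/√40 = 0.1581.
z* = 2.576; margin of error = 2.576 × 0.1581 = 0.4073.
1.1 ± 0.4073 → (0.69, 1.51).

(0.69, 1.51)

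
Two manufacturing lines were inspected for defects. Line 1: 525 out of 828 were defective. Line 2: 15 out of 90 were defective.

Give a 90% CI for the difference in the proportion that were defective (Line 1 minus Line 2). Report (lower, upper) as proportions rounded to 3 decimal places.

(0.397, 0.538)

Sample proportions: 525/828 = 0.6341, 15/90 = 0.1667.
Each SE is √(p̂(1−p̂)/n): √(0.6341·0.3659/828) = 0.01674 and √(0.1667·0.8333/90) = 0.03929.
SE(p̂₁ − p̂₂) = √(SE₁² + SE₂²) = √(0.0002802276 + 0.0015437041) = 0.04271, since the two samples are independent.
At 90% confidence z* = 1.645; margin = 1.645 × 0.04271 = 0.07026.
The difference is 0.6341 − 0.1667 = 0.4674, so the interval is 0.4674 ± 0.07026 = (0.397, 0.538).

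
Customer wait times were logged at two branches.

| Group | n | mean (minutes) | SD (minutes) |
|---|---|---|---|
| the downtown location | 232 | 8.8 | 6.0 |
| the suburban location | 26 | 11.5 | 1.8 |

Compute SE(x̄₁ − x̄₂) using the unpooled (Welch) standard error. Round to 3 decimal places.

Standard errors of each mean: 6.0/√232 = 0.3939 and 1.8/√26 = 0.3530.
SE(x̄₁ − x̄₂) = √(0.3939² + 0.3530²) = 0.5289 for independent samples with unequal variances.

0.529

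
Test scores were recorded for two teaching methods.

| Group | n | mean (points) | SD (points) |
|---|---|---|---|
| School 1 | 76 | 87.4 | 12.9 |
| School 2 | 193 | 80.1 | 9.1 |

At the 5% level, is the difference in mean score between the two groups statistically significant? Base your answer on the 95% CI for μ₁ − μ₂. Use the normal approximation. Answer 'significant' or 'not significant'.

significant

Per-group SEs: s₁/√n₁ = 12.9/√76 = 1.4797, s₂/√n₂ = 9.1/√193 = 0.6550.
Unpooled SE of the difference: √(2.18951209 + 0.429025) = 1.6182.
Margin of error = z* · SE = 1.960 × 1.6182 = 3.1717.
x̄₁ − x̄₂ = 87.4 − 80.1 = 7.3000.
CI: 7.3000 ± 3.1717 = (4.1283, 10.4717).
The interval (4.1283, 10.4717) does not contain 0, so the difference is significant.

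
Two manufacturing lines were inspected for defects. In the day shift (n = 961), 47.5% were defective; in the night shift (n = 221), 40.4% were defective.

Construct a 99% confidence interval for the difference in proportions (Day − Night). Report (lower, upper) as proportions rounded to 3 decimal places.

(-0.024, 0.166)

Each SE is √(p̂(1−p̂)/n): √(0.4750·0.5250/961) = 0.01611 and √(0.4040·0.5960/221) = 0.03301.
SE(p̂₁ − p̂₂) = √(SE₁² + SE₂²) = √(0.0002595321 + 0.0010896601) = 0.03673, since the two samples are independent.
At 99% confidence z* = 2.576; margin = 2.576 × 0.03673 = 0.09462.
The difference is 0.4750 − 0.4040 = 0.0710, so the interval is 0.0710 ± 0.09462 = (-0.024, 0.166).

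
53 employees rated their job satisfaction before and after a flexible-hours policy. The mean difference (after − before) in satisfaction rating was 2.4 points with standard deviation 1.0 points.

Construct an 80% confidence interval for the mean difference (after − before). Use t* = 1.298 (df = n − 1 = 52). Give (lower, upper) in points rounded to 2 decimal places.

(2.22, 2.58)

This is a matched-pairs design, so SE = s_d/√n = 1.0/√53 = 0.1374.
Margin = 1.298 × 0.1374 = 0.1783; the interval is 2.4 ± 0.1783 = (2.22, 2.58).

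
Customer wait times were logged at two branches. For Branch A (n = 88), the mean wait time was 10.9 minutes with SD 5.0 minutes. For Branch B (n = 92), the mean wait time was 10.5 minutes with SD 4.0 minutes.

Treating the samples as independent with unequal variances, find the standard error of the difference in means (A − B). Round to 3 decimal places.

0.677

Per-group SEs: s₁/√n₁ = 5.0/√88 = 0.5330, s₂/√n₂ = 4.0/√92 = 0.4170.
Unpooled SE of the difference: √(0.284089 + 0.173889) = 0.6767.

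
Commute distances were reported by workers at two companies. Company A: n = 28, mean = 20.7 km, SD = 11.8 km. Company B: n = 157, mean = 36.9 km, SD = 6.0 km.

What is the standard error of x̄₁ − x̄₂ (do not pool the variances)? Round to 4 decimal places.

2.2808

Standard errors of each mean: 11.8/√28 = 2.2300 and 6.0/√157 = 0.4789.
SE(x̄₁ − x̄₂) = √(2.2300² + 0.4789²) = 2.2808 for independent samples with unequal variances.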